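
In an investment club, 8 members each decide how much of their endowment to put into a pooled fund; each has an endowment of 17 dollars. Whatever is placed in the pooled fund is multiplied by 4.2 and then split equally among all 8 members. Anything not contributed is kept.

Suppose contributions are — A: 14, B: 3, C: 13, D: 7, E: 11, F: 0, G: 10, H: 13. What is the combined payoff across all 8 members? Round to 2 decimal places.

363.20 dollars

Total contributed: 14 + 3 + 13 + 7 + 11 + 0 + 10 + 13 = 71; total kept: 8 × 17 − 71 = 65.
The pooled fund pays out 4.2 × 71 = 298.20 in aggregate.
Group total = 65 + 298.20 = 363.20.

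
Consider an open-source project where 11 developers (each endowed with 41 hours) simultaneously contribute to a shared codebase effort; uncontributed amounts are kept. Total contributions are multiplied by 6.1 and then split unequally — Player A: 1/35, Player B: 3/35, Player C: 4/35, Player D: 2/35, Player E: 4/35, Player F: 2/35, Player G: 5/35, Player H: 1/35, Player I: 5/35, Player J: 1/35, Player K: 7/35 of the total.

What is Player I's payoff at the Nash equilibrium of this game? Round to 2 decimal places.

76.73 hours

Each unit j contributes comes back to j as 6.1 × (j's share), so j prefers to contribute only if that share exceeds 1/6.1 = 0.1639; otherwise keeping the unit dominates.
Player K alone (share 7/35) is above the threshold, contributing 41; the remaining 10 contribute 0. Total contributed: 41.
Player I keeps 41 and receives 6.1 × 41 × 5/35 = 35.73 from the shared codebase effort, for a payoff of 76.73.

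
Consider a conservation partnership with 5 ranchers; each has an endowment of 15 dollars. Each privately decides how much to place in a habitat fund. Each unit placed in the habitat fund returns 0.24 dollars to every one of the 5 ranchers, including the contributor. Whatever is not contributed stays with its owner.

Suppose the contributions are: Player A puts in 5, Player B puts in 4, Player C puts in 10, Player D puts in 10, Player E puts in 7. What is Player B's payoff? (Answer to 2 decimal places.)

19.64 dollars

Total contributed: 5 + 4 + 10 + 10 + 7 = 36.
Each receives 0.24 × 36 = 8.64 from the habitat fund.
Player B keeps 15 − 4 = 11, so Player B's payoff is 11 + 8.64 = 19.64.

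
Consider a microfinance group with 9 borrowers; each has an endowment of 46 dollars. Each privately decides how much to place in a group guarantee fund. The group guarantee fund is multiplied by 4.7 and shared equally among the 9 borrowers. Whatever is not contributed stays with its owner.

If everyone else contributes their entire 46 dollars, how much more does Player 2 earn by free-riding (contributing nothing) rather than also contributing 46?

21.98 dollars

Switching from a contribution of 46 to 0 lets Player 2 keep an extra 46 dollars, but lowers the group guarantee fund by 46, which costs Player 2 their own share of that drop: 4.7/9 × 46 = 24.02.
Net gain = 46 − 24.02 = 21.98. The private return per contributed unit (0.5222) is below 1, so free-riding is indeed the best response regardless of what the others do.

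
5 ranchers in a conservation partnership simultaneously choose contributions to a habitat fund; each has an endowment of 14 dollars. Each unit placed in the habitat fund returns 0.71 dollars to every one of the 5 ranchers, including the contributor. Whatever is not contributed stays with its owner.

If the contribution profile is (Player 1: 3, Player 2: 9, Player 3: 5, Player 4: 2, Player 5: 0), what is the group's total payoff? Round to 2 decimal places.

118.45 dollars

Total contributed: 3 + 9 + 5 + 2 + 0 = 19; total kept: 5 × 14 − 19 = 51.
The habitat fund pays out 0.71 × 5 × 19 = 67.45 in aggregate.
Group total = 51 + 67.45 = 118.45.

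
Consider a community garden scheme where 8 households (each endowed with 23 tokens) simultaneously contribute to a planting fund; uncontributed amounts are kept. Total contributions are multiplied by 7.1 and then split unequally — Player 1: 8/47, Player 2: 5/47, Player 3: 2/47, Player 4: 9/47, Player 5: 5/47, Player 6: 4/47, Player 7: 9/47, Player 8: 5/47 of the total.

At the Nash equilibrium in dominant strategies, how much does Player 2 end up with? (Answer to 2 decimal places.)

A player with share s gets back 7.1·s per unit contributed, so full contribution is dominant for anyone with s > 1/7.1 = 0.1408 and zero contribution is dominant for anyone below.
The shares above 0.1408 belong to Player 1, Player 4 and Player 7, contributing 23 each; the remaining 5 contribute 0. Total contributed: 69.
Player 2 keeps 23 and receives 7.1 × 69 × 5/47 = 52.12 from the planting fund, for a payoff of 75.12.

75.12 tokens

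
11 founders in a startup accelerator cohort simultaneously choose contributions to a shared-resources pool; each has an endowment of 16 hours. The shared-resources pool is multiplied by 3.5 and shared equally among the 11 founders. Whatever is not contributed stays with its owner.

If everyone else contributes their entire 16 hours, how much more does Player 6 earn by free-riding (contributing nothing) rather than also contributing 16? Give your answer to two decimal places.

10.91 hours

Switching from a contribution of 16 to 0 lets Player 6 keep an extra 16 hours, but lowers the shared-resources pool by 16, which costs Player 6 their own share of that drop: 3.5/11 × 16 = 5.09.
Net gain = 16 − 5.09 = 10.91. The private return per contributed unit (0.3182) is below 1, so free-riding is indeed the best response regardless of what the others do.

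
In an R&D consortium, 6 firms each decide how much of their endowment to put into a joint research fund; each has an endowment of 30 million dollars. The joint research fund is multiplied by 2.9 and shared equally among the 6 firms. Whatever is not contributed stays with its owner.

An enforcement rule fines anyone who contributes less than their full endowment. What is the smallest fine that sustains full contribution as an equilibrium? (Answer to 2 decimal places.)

Given the others contribute fully, the best deviation is to contribute 0 (any partial contribution still incurs the fine and gives up units whose private return 0.4833 is below 1).
Deviating from 30 to 0 saves 30 million dollars but forfeits the deviator's share of the drop in the joint research fund: 2.9/6 × 30 = 14.50.
So the deviation gain is 30 − 14.50 = 15.50, and the fine must be at least 15.50 million dollars to wipe it out.

15.50 million dollars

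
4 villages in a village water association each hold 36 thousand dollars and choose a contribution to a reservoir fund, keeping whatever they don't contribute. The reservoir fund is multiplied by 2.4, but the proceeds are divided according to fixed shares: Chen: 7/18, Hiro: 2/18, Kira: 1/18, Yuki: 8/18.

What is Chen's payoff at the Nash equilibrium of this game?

69.60 thousand dollars

A player with share s gets back 2.4·s per unit contributed, so full contribution is dominant for anyone with s > 1/2.4 = 0.4167 and zero contribution is dominant for anyone below.
Only Yuki (8/18) clears that bar, contributing 36; the remaining 3 contribute 0. Total contributed: 36.
Chen keeps 36 and receives 2.4 × 36 × 7/18 = 33.60 from the reservoir fund, for a payoff of 69.60.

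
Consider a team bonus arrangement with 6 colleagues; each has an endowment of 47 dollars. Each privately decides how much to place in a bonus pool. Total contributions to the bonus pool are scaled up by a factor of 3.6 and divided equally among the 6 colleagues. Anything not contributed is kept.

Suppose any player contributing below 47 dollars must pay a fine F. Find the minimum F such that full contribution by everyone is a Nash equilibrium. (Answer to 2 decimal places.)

18.80 dollars

Given the others contribute fully, the best deviation is to contribute 0 (any partial contribution still incurs the fine and gives up units whose private return 0.6000 is below 1).
Deviating from 47 to 0 saves 47 dollars but forfeits the deviator's share of the drop in the bonus pool: 3.6/6 × 47 = 28.20.
So the deviation gain is 47 − 28.20 = 18.80, and the fine must be at least 18.80 dollars to wipe it out.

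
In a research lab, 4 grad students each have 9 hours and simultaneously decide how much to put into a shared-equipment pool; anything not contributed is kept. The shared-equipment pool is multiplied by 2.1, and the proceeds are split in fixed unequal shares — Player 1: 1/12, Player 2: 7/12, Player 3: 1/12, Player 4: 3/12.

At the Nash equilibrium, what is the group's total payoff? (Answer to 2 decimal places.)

Player j's private return per contributed unit is 2.1 × (j's share). Contributing is weakly dominant for j when that share is at least 1/2.1 = 0.4762, and contributing 0 is dominant otherwise.
Only Player 2 (7/12) clears that bar, contributing 9; the remaining 3 contribute 0. Total contributed: 9.
The shared-equipment pool pays out 2.1 × 9 = 18.90 in total (split across the unequal shares, but the aggregate is all that matters for the group sum).
The 3 free-riders keep 9 each, adding 27. Group total = 27 + 18.90 = 45.90.

45.90 hours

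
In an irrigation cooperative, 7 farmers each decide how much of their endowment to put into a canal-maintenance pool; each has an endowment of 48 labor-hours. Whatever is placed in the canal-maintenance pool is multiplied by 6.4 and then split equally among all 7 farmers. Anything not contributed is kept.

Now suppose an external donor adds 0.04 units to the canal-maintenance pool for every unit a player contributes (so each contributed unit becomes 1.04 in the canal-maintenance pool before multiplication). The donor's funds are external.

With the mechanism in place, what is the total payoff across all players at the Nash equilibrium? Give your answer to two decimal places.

With the mechanism, a contributed unit returns 6.4 × 1.04 / 7 = 0.9509 per unit of net cost — still below 1 — so contributing 0 remains dominant for every player.
Everyone keeps their endowment and the group total is 7 × 48 = 336.

336.00 labor-hours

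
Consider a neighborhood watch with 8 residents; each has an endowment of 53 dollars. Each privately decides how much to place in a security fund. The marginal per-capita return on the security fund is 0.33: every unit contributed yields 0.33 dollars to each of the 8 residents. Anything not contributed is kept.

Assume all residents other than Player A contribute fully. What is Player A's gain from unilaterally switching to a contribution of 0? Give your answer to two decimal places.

35.51 dollars

Switching from a contribution of 53 to 0 lets Player A keep an extra 53 dollars, but lowers the security fund by 53, which costs Player A their own share of that drop: 0.33 × 53 = 17.49.
Net gain = 53 − 17.49 = 35.51. The private return per contributed unit (0.33) is below 1, so free-riding is indeed the best response regardless of what the others do.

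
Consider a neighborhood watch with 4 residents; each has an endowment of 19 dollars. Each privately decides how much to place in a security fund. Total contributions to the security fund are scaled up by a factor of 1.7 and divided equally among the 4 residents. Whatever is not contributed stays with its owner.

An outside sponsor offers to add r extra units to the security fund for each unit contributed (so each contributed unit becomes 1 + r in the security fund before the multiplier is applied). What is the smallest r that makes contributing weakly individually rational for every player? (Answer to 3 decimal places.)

With matching at rate r, one contributed unit becomes (1 + r) in the security fund and returns 1.7 × (1 + r) / 4 to the contributor.
Setting this equal to 1: 1 + r = 4/1.7 = 2.3529.
So the minimum matching rate is r = 2.3529 − 1 = 1.353.

1.353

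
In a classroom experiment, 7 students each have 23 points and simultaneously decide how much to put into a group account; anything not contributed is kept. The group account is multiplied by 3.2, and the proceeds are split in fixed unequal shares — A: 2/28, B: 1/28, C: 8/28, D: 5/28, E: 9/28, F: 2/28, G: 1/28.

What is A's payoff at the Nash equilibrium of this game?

28.26 points

Player j's private return per contributed unit is 3.2 × (j's share). Contributing is weakly dominant for j when that share is at least 1/3.2 = 0.3125, and contributing 0 is dominant otherwise.
The only share above 0.3125 is E's 9/28, contributing 23; the remaining 6 contribute 0. Total contributed: 23.
A keeps 23 and receives 3.2 × 23 × 2/28 = 5.26 from the group account, for a payoff of 28.26.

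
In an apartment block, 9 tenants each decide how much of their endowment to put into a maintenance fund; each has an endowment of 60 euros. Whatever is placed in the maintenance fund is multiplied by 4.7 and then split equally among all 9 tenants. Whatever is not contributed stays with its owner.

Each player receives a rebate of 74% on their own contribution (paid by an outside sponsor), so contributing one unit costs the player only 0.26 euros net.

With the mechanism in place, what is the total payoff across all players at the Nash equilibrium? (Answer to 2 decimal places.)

The effective private return per unit is now (4.7/9) / 0.26 = 2.0085 > 1, so every player's dominant strategy flips to full contribution.
At the Nash equilibrium everyone contributes 60. Group total payoff = 9 × (60 × 0.74 + 4.7 × 60) = 2937.60.

2937.60 euros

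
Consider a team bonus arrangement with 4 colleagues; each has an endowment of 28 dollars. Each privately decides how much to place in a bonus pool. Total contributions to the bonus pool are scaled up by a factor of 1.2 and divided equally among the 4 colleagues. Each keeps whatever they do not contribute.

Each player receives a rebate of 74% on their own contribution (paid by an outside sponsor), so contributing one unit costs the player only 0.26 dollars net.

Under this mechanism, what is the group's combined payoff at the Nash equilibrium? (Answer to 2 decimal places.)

With the mechanism, a contributed unit returns (1.2/4) / 0.26 = 1.1538 per unit of net cost to the contributor — now above 1 — so contributing fully is weakly dominant for every player.
So the Nash equilibrium is full contribution by all 4; the group earns 4 × (28 × 0.74 + 1.2 × 28) = 217.28.

217.28 dollars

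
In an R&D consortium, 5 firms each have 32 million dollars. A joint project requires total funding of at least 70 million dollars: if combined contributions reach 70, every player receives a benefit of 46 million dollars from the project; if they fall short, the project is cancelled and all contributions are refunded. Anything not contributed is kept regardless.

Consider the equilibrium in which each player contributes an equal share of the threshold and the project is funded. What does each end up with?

Equal share of the threshold: 70/5 = 14.
At this profile no one gains by cutting their contribution: any cut drops the total below 70, the project is cancelled, contributions are refunded, and the deviator ends with 32, which is less than 32 − 14 + 46 = 64. Contributing more than 14 just wastes the excess. So contributing exactly 14 is a best response.
Each player's payoff: 32 − 14 + 46 = 64.

64 million dollars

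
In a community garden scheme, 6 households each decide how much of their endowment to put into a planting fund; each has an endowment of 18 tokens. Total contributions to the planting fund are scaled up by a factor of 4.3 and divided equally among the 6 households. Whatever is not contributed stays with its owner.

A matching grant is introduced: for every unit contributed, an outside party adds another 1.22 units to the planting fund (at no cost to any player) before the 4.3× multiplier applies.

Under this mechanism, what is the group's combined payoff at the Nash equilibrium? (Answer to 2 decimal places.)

With the mechanism, a contributed unit returns 4.3 × 2.22 / 6 = 1.5910 per unit of net cost to the contributor — now above 1 — so contributing fully is weakly dominant for every player.
At the Nash equilibrium everyone contributes 18. Group total payoff = 4.3 × 2.22 × 108 = 1030.97.

1030.97 tokens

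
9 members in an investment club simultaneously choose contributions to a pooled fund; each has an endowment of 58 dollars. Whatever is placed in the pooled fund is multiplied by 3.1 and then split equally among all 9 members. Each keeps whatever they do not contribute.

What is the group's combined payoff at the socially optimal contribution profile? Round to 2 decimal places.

1618.20 dollars

Each contributed unit returns 3.100 to the group as a whole (0.3444 to each of 9 players), which exceeds 1, so the social optimum is full contribution: group total = 3.100 × 522 = 1618.20.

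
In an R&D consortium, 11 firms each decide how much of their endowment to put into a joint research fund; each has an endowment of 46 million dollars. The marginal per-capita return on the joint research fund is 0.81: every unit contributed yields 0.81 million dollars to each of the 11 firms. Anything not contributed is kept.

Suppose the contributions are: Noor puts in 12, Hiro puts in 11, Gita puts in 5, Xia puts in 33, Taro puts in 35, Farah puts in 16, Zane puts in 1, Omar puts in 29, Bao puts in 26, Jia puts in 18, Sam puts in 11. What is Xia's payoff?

172.57 million dollars

Total contributed: 12 + 11 + 5 + 33 + 35 + 16 + 1 + 29 + 26 + 18 + 11 = 197.
Each receives 0.81 × 197 = 159.57 from the joint research fund.
Xia keeps 46 − 33 = 13, so Xia's payoff is 13 + 159.57 = 172.57.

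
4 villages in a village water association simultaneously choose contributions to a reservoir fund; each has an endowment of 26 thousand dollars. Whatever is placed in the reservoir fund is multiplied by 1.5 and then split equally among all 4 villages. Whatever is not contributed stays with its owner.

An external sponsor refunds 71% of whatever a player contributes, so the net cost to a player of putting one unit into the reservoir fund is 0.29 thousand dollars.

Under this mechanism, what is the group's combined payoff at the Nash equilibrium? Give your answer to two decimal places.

229.84 thousand dollars

The effective private return per unit is now (1.5/4) / 0.29 = 1.2931 > 1, so every player's dominant strategy flips to full contribution.
So the Nash equilibrium is full contribution by all 4; the group earns 4 × (26 × 0.71 + 1.5 × 26) = 229.84.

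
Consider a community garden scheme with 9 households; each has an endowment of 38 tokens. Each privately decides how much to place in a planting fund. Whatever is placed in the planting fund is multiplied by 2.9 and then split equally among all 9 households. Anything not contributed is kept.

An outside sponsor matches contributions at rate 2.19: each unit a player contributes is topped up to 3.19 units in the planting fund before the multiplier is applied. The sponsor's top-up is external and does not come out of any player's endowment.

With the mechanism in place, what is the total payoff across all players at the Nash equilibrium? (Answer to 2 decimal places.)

Under the mechanism each unit contributed yields 2.9 × 3.19 / 9 = 1.0279 back to its contributor per unit of net cost, which exceeds 1, making full contribution the dominant choice for everyone.
At the Nash equilibrium everyone contributes 38. Group total payoff = 2.9 × 3.19 × 342 = 3163.84.

3163.84 tokens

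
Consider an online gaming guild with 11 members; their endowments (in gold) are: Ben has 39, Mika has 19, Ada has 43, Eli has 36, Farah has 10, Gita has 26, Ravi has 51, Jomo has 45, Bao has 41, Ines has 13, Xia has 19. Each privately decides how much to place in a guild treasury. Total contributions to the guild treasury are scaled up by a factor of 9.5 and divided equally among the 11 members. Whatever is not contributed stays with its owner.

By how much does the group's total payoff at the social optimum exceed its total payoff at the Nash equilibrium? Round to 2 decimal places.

The private return per contributed unit is 9.5/11 = 0.8636 < 1 for every player regardless of endowment, so the Nash equilibrium is zero contribution and the group total is Σ E_j = 39 + 19 + 43 + 36 + 10 + 26 + 51 + 45 + 41 + 13 + 19 = 342.
Each contributed unit returns 9.500 to the group, so the social optimum is full contribution by everyone: group total = 9.500 × 342 = 3249.00.
Efficiency loss = (9.500 − 1) × 342 = 2907.00.

2907.00 gold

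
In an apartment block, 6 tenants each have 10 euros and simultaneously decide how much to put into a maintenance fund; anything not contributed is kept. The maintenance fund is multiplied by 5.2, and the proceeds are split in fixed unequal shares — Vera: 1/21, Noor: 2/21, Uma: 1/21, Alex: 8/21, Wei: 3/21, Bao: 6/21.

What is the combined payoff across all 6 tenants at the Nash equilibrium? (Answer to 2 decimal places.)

144.00 euros

A player with share s gets back 5.2·s per unit contributed, so full contribution is dominant for anyone with s > 1/5.2 = 0.1923 and zero contribution is dominant for anyone below.
Alex and Bao are above the threshold, contributing 10 each; the remaining 4 contribute 0. Total contributed: 20.
The maintenance fund pays out 5.2 × 20 = 104.00 in total (split across the unequal shares, but the aggregate is all that matters for the group sum).
The 4 free-riders keep 10 each, adding 40. Group total = 40 + 104.00 = 144.00.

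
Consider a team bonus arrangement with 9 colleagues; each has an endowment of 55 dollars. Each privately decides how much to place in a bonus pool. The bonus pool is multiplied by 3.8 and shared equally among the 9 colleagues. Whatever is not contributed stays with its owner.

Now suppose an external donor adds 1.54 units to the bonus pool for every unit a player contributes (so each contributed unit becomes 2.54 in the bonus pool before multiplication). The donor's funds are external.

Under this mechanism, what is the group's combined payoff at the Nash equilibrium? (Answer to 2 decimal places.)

The effective private return per unit is now 3.8 × 2.54 / 9 = 1.0724 > 1, so every player's dominant strategy flips to full contribution.
At the Nash equilibrium everyone contributes 55. Group total payoff = 3.8 × 2.54 × 495 = 4777.74.

4777.74 dollars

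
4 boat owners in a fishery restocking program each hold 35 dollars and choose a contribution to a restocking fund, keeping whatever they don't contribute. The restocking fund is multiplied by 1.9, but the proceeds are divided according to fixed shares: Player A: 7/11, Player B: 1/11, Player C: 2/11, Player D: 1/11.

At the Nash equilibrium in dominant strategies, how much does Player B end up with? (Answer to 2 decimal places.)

41.05 dollars

Player j's private return per contributed unit is 1.9 × (j's share). Contributing is weakly dominant for j when that share is at least 1/1.9 = 0.5263, and contributing 0 is dominant otherwise.
The only share above 0.5263 is Player A's 7/11, contributing 35; the remaining 3 contribute 0. Total contributed: 35.
Player B keeps 35 and receives 1.9 × 35 × 1/11 = 6.05 from the restocking fund, for a payoff of 41.05.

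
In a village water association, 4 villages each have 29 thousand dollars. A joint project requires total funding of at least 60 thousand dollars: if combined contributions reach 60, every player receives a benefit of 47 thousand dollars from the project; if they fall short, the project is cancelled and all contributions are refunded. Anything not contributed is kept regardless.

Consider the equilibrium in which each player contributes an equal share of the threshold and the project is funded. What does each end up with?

Equal share of the threshold: 60/4 = 15.
At this profile no one gains by cutting their contribution: any cut drops the total below 60, the project is cancelled, contributions are refunded, and the deviator ends with 29, which is less than 29 − 15 + 47 = 61. Contributing more than 15 just wastes the excess. So contributing exactly 15 is a best response.
Each player's payoff: 29 − 15 + 47 = 61.

61 thousand dollars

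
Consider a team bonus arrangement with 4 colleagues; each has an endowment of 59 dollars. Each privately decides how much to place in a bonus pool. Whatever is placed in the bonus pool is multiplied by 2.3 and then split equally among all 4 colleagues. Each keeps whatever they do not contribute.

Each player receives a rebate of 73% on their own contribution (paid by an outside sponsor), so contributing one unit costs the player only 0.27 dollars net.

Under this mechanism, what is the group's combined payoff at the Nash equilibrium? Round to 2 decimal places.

Under the mechanism each unit contributed yields (2.3/4) / 0.27 = 2.1296 back to its contributor per unit of net cost, which exceeds 1, making full contribution the dominant choice for everyone.
At the Nash equilibrium everyone contributes 59. Group total payoff = 4 × (59 × 0.73 + 2.3 × 59) = 715.08.

715.08 dollars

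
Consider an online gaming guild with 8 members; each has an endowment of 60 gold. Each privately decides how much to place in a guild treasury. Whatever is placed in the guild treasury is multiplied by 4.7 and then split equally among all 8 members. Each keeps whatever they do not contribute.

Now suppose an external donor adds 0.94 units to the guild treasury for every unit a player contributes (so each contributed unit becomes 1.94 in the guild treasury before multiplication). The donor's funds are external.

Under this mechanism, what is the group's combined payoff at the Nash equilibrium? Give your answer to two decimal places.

With the mechanism, a contributed unit returns 4.7 × 1.94 / 8 = 1.1398 per unit of net cost to the contributor — now above 1 — so contributing fully is weakly dominant for every player.
At the Nash equilibrium everyone contributes 60. Group total payoff = 4.7 × 1.94 × 480 = 4376.64.

4376.64 gold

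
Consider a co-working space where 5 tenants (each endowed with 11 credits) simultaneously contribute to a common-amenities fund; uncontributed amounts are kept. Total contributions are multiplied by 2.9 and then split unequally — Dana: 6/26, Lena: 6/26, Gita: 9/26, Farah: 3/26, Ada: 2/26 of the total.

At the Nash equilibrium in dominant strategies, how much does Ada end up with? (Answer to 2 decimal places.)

13.45 credits

A player with share s gets back 2.9·s per unit contributed, so full contribution is dominant for anyone with s > 1/2.9 = 0.3448 and zero contribution is dominant for anyone below.
The only share above 0.3448 is Gita's 9/26, contributing 11; the remaining 4 contribute 0. Total contributed: 11.
Ada keeps 11 and receives 2.9 × 11 × 2/26 = 2.45 from the common-amenities fund, for a payoff of 13.45.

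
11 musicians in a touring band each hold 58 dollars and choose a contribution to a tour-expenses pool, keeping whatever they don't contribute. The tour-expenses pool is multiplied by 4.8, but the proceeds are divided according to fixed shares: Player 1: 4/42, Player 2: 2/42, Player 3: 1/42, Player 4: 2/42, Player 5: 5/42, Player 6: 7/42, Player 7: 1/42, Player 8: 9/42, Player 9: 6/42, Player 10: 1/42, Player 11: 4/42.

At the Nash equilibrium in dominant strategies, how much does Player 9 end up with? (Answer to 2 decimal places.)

97.77 dollars

A player with share s gets back 4.8·s per unit contributed, so full contribution is dominant for anyone with s > 1/4.8 = 0.2083 and zero contribution is dominant for anyone below.
Only Player 8 (9/42) clears that bar, contributing 58; the remaining 10 contribute 0. Total contributed: 58.
Player 9 keeps 58 and receives 4.8 × 58 × 6/42 = 39.77 from the tour-expenses pool, for a payoff of 97.77.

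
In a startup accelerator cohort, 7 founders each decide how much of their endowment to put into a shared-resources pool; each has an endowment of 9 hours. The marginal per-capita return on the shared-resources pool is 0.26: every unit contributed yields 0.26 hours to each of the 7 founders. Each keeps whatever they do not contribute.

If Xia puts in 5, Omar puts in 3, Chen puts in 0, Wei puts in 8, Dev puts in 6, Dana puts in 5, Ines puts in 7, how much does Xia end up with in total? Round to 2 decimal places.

12.84 hours

Total contributed: 5 + 3 + 0 + 8 + 6 + 5 + 7 = 34.
Each receives 0.26 × 34 = 8.84 from the shared-resources pool.
Xia keeps 9 − 5 = 4, so Xia's payoff is 4 + 8.84 = 12.84.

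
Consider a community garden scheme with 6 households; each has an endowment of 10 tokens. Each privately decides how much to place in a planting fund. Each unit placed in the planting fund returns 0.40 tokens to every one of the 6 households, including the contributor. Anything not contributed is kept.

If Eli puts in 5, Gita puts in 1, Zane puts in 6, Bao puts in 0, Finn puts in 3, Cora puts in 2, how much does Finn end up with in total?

13.80 tokens

Total contributed: 5 + 1 + 6 + 0 + 3 + 2 = 17.
Each receives 0.40 × 17 = 6.80 from the planting fund.
Finn keeps 10 − 3 = 7, so Finn's payoff is 7 + 6.80 = 13.80.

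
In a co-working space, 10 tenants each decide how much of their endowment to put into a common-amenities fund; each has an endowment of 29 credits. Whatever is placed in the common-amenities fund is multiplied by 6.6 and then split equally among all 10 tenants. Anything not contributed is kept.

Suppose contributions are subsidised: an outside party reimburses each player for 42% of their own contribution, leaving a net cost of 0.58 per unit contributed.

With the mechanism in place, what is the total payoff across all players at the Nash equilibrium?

2035.80 credits

With the mechanism, a contributed unit returns (6.6/10) / 0.58 = 1.1379 per unit of net cost to the contributor — now above 1 — so contributing fully is weakly dominant for every player.
So the Nash equilibrium is full contribution by all 10; the group earns 10 × (29 × 0.42 + 6.6 × 29) = 2035.80.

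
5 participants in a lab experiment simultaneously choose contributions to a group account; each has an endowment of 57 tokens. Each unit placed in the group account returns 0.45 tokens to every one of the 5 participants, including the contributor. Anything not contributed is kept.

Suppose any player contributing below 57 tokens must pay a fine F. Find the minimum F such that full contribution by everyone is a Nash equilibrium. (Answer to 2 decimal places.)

31.35 tokens

Given the others contribute fully, the best deviation is to contribute 0 (any partial contribution still incurs the fine and gives up units whose private return 0.45 is below 1).
Deviating from 57 to 0 saves 57 tokens but forfeits the deviator's share of the drop in the group account: 0.45 × 57 = 25.65.
So the deviation gain is 57 − 25.65 = 31.35, and the fine must be at least 31.35 tokens to wipe it out.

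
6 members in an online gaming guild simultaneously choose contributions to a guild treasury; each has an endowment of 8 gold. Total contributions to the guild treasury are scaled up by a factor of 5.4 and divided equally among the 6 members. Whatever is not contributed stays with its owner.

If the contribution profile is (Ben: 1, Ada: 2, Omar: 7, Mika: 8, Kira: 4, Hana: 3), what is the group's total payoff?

Total contributed: 1 + 2 + 7 + 8 + 4 + 3 = 25; total kept: 6 × 8 − 25 = 23.
The guild treasury pays out 5.4 × 25 = 135.00 in aggregate.
Group total = 23 + 135.00 = 158.00.

158.00 gold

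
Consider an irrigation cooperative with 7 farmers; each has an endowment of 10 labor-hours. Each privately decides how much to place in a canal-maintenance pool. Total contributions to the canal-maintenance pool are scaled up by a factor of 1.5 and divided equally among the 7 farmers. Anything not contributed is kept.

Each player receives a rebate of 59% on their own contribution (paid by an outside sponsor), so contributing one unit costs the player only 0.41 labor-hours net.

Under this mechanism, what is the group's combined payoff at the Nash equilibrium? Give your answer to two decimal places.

70.00 labor-hours

With the mechanism, a contributed unit returns (1.5/7) / 0.41 = 0.5226 per unit of net cost — still below 1 — so contributing 0 remains dominant for every player.
Everyone keeps their endowment and the group total is 7 × 10 = 70.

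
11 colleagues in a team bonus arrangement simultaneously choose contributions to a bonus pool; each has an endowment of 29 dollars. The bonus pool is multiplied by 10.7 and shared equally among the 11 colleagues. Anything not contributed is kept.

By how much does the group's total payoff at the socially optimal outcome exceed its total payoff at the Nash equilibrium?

3094.30 dollars

Each contributed unit returns 10.7/11 = 0.9727 to its contributor — below 1 — so contributing 0 is dominant for every player. At the Nash equilibrium everyone keeps their 29, and the group total is 11 × 29 = 319.
Each contributed unit returns 10.700 to the group as a whole (0.9727 to each of 11 players), which exceeds 1, so the social optimum is full contribution: group total = 10.700 × 319 = 3413.30.
Efficiency loss = 3413.30 − 319 = 3094.30.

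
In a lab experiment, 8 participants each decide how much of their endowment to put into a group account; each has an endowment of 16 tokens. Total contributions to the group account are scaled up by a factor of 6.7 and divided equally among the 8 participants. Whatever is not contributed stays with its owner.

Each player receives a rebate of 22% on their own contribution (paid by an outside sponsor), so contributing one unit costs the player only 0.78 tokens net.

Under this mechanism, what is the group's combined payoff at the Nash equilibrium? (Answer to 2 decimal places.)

The effective private return per unit is now (6.7/8) / 0.78 = 1.0737 > 1, so every player's dominant strategy flips to full contribution.
So the Nash equilibrium is full contribution by all 8; the group earns 8 × (16 × 0.22 + 6.7 × 16) = 885.76.

885.76 tokens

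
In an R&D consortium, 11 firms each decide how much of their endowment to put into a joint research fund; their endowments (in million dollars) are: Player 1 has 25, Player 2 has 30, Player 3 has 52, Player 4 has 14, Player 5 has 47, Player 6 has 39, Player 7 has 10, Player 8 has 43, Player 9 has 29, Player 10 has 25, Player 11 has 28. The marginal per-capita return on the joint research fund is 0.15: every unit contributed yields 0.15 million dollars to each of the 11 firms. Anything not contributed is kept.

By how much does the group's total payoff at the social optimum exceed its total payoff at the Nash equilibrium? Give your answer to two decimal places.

The private return per contributed unit is 0.15 < 1 for everyone, so the Nash equilibrium is zero contribution and the group total is Σ E_j = 25 + 30 + 52 + 14 + 47 + 39 + 10 + 43 + 29 + 25 + 28 = 342.
Each contributed unit returns 1.650 to the group, so the social optimum is full contribution by everyone: group total = 1.650 × 342 = 564.30.
Efficiency loss = (1.650 − 1) × 342 = 222.30.

222.30 million dollars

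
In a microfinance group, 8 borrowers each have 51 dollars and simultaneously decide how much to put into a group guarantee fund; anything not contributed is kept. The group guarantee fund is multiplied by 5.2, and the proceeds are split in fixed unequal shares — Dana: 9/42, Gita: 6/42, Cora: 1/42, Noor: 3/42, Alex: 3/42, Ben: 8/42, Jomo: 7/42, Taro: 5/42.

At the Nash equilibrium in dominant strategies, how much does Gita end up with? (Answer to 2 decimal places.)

88.89 dollars

For player j, contributing a unit is worthwhile iff 5.2 × (j's share) ≥ 1, i.e. iff j's share is at least 0.1923.
The only share above 0.1923 is Dana's 9/42, contributing 51; the remaining 7 contribute 0. Total contributed: 51.
Gita keeps 51 and receives 5.2 × 51 × 6/42 = 37.89 from the group guarantee fund, for a payoff of 88.89.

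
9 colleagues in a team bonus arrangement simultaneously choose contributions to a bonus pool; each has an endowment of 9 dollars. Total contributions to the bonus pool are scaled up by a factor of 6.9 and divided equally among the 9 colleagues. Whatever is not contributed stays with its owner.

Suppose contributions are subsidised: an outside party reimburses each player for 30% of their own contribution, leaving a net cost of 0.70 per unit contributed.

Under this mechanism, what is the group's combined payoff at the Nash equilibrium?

583.20 dollars

Under the mechanism each unit contributed yields (6.9/9) / 0.70 = 1.0952 back to its contributor per unit of net cost, which exceeds 1, making full contribution the dominant choice for everyone.
At the Nash equilibrium everyone contributes 9. Group total payoff = 9 × (9 × 0.30 + 6.9 × 9) = 583.20.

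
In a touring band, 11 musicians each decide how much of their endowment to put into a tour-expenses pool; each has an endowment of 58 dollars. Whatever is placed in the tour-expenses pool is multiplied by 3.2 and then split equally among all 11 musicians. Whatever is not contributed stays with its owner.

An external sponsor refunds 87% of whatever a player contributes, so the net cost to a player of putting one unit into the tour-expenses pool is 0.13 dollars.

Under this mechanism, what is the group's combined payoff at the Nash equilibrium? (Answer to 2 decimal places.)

The effective private return per unit is now (3.2/11) / 0.13 = 2.2378 > 1, so every player's dominant strategy flips to full contribution.
So the Nash equilibrium is full contribution by all 11; the group earns 11 × (58 × 0.87 + 3.2 × 58) = 2596.66.

2596.66 dollars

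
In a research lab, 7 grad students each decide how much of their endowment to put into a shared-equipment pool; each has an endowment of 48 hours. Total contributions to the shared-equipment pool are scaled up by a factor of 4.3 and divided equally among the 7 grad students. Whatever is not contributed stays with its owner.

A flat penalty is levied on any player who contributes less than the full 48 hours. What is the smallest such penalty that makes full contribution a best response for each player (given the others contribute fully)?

Given the others contribute fully, the best deviation is to contribute 0 (any partial contribution still incurs the fine and gives up units whose private return 0.6143 is below 1).
Deviating from 48 to 0 saves 48 hours but forfeits the deviator's share of the drop in the shared-equipment pool: 4.3/7 × 48 = 29.49.
So the deviation gain is 48 − 29.49 = 18.51, and the fine must be at least 18.51 hours to wipe it out.

18.51 hours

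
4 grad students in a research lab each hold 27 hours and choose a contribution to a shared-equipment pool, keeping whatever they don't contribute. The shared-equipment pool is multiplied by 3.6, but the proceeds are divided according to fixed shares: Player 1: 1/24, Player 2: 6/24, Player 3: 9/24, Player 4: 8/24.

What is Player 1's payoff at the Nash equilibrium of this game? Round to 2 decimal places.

Each unit j contributes comes back to j as 3.6 × (j's share), so j prefers to contribute only if that share exceeds 1/3.6 = 0.2778; otherwise keeping the unit dominates.
Player 3 and Player 4 clear that bar, contributing 27 each; the remaining 2 contribute 0. Total contributed: 54.
Player 1 keeps 27 and receives 3.6 × 54 × 1/24 = 8.10 from the shared-equipment pool, for a payoff of 35.10.

35.10 hours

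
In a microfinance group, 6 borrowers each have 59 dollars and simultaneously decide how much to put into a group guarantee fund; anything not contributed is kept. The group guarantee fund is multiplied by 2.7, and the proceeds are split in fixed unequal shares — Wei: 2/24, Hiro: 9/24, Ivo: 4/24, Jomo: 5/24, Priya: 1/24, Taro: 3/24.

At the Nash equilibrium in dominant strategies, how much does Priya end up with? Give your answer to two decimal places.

65.64 dollars

For player j, contributing a unit is worthwhile iff 2.7 × (j's share) ≥ 1, i.e. iff j's share is at least 0.3704.
The only share above 0.3704 is Hiro's 9/24, contributing 59; the remaining 5 contribute 0. Total contributed: 59.
Priya keeps 59 and receives 2.7 × 59 × 1/24 = 6.64 from the group guarantee fund, for a payoff of 65.64.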